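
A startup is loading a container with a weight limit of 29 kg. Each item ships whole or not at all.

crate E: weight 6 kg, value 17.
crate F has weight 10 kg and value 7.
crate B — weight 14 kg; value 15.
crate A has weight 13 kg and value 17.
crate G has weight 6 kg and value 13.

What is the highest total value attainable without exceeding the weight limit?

Take crate E, crate A, and crate G: weight 6 + 13 + 6 = 25 ≤ 29, value 17 + 17 + 13 = 47.
No other feasible combination does better.

47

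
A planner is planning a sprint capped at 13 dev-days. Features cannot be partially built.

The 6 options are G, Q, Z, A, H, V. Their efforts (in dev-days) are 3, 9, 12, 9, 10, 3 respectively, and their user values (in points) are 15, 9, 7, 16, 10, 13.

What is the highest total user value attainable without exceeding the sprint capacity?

This is a 0-1 knapsack instance.
G + A: effort 3 + 9 = 12 ≤ 13, user value 15 + 16 = 31.
G + V: effort 3 + 3 = 6 ≤ 13, user value 15 + 13 = 28.
A + V: effort 9 + 3 = 12 ≤ 13, user value 16 + 13 = 29.
Best is G and A with total user value 31.

31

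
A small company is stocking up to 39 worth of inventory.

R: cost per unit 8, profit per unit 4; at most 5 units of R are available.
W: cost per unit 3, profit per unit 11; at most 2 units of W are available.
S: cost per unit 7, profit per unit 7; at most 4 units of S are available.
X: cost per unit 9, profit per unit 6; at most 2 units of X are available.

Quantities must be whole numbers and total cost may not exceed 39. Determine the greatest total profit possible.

This is a bounded integer knapsack.
2×W and 4×S: cost 34 ≤ 39, profit 2·11 + 4·7 = 50.
2×W, 3×S, and 1×X: cost 36 ≤ 39, profit 2·11 + 3·7 + 1·6 = 49.
Best is 50.

50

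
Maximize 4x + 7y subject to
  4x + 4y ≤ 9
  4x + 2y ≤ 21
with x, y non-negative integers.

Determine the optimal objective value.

(x,y)=(0,2) is feasible, giving 14.
(x,y)=(1,1) is feasible, giving 11.
No feasible integer point exceeds 14.

14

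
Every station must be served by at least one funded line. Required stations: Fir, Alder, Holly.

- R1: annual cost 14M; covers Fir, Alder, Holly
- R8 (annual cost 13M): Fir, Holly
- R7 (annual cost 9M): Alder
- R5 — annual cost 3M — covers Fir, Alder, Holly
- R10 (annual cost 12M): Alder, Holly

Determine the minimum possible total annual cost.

R5 alone covers Fir, Alder, Holly — every station.
Total annual cost: 3.
No cover costs less than 3.

3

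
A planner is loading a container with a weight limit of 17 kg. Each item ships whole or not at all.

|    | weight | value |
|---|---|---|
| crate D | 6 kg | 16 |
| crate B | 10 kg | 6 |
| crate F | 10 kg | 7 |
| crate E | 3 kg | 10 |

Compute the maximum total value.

26

crate D + crate E: weight 6 + 3 = 9 ≤ 17, value 16 + 10 = 26.
crate D + crate F: weight 6 + 10 = 16 ≤ 17, value 16 + 7 = 23.
Best is crate D and crate E with total value 26.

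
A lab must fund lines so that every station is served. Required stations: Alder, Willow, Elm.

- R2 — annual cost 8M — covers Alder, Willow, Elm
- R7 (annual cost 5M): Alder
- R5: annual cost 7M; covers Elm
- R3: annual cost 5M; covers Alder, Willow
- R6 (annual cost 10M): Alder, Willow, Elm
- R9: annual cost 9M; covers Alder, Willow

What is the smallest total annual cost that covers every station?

8

The greedy cost-per-new-station heuristic would pick R3 and R5 for 12, but a cheaper cover exists.
R2 alone covers Alder, Willow, Elm — every station.
Total annual cost: 8.
No cover costs less than 8.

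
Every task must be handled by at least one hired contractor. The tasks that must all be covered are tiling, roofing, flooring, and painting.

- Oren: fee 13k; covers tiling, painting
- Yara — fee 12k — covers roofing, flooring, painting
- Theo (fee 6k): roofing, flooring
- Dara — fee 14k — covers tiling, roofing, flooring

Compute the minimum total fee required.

19

Choose Oren and Theo: together they cover tiling, roofing, flooring, painting — every task.
Total fee: 13 + 6 = 19.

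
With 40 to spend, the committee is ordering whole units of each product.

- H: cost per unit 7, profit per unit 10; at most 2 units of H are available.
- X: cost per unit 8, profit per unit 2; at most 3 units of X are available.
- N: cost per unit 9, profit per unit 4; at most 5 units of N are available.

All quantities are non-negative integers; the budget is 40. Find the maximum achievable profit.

2×H and 2×N: cost 32 ≤ 40, profit 2·10 + 2·4 = 28.
2×H, 1×X, and 2×N: cost 40 ≤ 40, profit 2·10 + 1·2 + 2·4 = 30.
Best is 30.

30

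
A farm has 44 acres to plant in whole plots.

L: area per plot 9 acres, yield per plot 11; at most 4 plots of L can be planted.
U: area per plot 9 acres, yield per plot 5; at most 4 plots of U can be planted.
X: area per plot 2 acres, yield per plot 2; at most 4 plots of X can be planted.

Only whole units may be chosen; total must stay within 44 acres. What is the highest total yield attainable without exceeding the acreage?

52

This is a bounded integer knapsack.
L has the best ratio (11/9); taking only L gives at most 4×11 = 44 (stopped by the area limit).
Mixing does better — 4×L and 4×X: area 44 ≤ 44, yield 4·11 + 4·2 = 52.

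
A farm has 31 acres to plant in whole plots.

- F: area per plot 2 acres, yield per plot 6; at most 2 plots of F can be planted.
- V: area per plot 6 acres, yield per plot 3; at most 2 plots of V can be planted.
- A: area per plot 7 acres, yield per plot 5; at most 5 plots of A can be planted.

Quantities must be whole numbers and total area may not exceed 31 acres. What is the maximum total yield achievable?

2×F, 2×V, and 2×A: area 30 ≤ 31, yield 2·6 + 2·3 + 2·5 = 28.
2×F, 1×V, and 3×A: area 31 ≤ 31, yield 2·6 + 1·3 + 3·5 = 30.
Best is 30.

30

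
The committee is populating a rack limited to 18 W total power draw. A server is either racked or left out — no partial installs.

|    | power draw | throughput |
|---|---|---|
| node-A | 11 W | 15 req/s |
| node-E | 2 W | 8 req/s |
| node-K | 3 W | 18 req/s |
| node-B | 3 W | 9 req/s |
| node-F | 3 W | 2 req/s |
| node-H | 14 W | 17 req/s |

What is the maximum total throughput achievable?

42

node-A + node-K + node-B: power draw 11 + 3 + 3 = 17 ≤ 18, throughput 15 + 18 + 9 = 42.
node-A + node-E + node-K: power draw 11 + 2 + 3 = 16 ≤ 18, throughput 15 + 8 + 18 = 41.
Best is node-A, node-K, and node-B with total throughput 42.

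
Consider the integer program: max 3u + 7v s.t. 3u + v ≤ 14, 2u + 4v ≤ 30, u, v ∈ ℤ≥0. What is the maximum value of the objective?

52

(u,v)=(1,7): 3·1+1·7=10≤14, 2·1+4·7=30≤30, objective 52.
(u,v)=(0,7): 3·0+1·7=7≤14, 2·0+4·7=28≤30, objective 49.
(u,v)=(2,6): 3·2+1·6=12≤14, 2·2+4·6=28≤30, objective 48.
Maximum is 52 at (u,v)=(1,7).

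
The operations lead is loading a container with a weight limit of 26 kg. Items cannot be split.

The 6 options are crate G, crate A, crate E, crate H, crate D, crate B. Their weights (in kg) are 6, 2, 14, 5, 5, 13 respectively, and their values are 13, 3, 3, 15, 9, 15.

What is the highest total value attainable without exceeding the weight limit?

46

Allowing fractional choices, the relaxed optimum would be about 49.2, but items are indivisible.
crate G + crate A + crate H + crate B: weight 6 + 2 + 5 + 13 = 26 ≤ 26, value 13 + 3 + 15 + 15 = 46.
crate G + crate H + crate B: weight 6 + 5 + 13 = 24 ≤ 26, value 13 + 15 + 15 = 43.
Best is crate G, crate A, crate H, and crate B with total value 46.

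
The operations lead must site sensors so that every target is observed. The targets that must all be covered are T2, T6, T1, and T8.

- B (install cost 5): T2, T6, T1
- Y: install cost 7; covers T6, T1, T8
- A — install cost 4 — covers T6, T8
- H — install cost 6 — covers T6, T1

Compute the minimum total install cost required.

9

Choose B and A: together they cover T2, T6, T1, T8 — every target.
Total install cost: 5 + 4 = 9.
No cover costs less than 9.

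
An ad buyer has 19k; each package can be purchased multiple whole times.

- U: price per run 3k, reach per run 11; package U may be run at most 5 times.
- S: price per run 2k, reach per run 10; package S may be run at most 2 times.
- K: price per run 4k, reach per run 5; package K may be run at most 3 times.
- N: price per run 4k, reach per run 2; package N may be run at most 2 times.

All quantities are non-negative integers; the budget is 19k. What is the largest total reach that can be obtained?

S has the best ratio (10/2); taking only S gives at most 2×10 = 20 (stopped by the supply cap of 2).
Mixing does better — 5×U and 2×S: price 19 ≤ 19, reach 5·11 + 2·10 = 75.

75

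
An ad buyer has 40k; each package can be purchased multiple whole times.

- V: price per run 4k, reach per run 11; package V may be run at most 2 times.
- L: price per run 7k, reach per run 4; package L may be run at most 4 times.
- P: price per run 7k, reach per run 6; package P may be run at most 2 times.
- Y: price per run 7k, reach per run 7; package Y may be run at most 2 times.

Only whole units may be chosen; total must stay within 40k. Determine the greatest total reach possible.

This is a bounded integer knapsack.
2×V, 2×P, and 2×Y: price 36 ≤ 40, reach 2·11 + 2·6 + 2·7 = 48.
2×V, 1×L, 1×P, and 2×Y: price 36 ≤ 40, reach 2·11 + 1·4 + 1·6 + 2·7 = 46.
Best is 48.

48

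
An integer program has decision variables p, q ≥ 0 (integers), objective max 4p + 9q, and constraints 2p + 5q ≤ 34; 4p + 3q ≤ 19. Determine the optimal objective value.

Relaxing integrality, the LP optimum is 57.00 at (p,q) = (0, 6.33), which is not an integer point.
(p,q)=(0,6): 2·0+5·6=30≤34, 4·0+3·6=18≤19, objective 54.
(p,q)=(1,5): 2·1+5·5=27≤34, 4·1+3·5=19≤19, objective 49.
(p,q)=(0,5): 2·0+5·5=25≤34, 4·0+3·5=15≤19, objective 45.
No feasible integer point exceeds 54.

54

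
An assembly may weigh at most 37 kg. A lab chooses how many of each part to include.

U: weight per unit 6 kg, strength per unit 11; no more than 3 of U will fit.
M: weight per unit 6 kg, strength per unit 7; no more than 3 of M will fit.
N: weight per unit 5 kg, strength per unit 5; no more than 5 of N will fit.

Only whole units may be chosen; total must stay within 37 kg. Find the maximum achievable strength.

3×U and 3×M: weight 36 ≤ 37, strength 3·11 + 3·7 = 54.
3×U, 2×M, and 1×N: weight 35 ≤ 37, strength 3·11 + 2·7 + 1·5 = 52.
Best is 54.

54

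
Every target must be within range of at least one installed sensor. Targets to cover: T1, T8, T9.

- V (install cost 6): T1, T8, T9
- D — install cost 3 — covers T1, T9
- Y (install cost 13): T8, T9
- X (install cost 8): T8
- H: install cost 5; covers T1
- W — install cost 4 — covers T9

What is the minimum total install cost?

The greedy cost-per-new-target heuristic would pick D and V for 9, but a cheaper cover exists.
V alone covers T1, T8, T9 — every target.
Total install cost: 6.
No cover costs less than 6.

6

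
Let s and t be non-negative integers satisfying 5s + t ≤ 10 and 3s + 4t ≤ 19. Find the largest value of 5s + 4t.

Relaxing integrality, the LP optimum is 21.47 at (s,t) = (1.24, 3.82), which is not an integer point.
(s,t)=(1,4): 5·1+1·4=9≤10, 3·1+4·4=19≤19, objective 21.
(s,t)=(1,3): 5·1+1·3=8≤10, 3·1+4·3=15≤19, objective 17.
Maximum is 21 at (s,t)=(1,4).

21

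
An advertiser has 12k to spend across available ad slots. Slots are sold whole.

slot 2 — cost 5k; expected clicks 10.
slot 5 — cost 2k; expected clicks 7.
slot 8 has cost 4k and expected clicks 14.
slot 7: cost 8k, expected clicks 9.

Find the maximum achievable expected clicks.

31

Allowing fractional choices, the relaxed optimum would be about 32.1, but ad slots are indivisible.
slot 2 + slot 8: cost 5 + 4 = 9 ≤ 12, expected clicks 10 + 14 = 24.
slot 2 + slot 5 + slot 8: cost 5 + 2 + 4 = 11 ≤ 12, expected clicks 10 + 7 + 14 = 31.
Best is slot 2, slot 5, and slot 8 with total expected clicks 31.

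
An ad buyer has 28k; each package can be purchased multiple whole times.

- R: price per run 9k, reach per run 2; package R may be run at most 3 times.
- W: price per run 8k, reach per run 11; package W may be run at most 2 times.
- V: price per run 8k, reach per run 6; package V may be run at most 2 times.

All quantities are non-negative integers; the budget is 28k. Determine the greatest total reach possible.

28

W has the best ratio (11/8); taking only W gives at most 2×11 = 22 (stopped by the supply cap of 2).
Mixing does better — 2×W and 1×V: price 24 ≤ 28, reach 2·11 + 1·6 = 28.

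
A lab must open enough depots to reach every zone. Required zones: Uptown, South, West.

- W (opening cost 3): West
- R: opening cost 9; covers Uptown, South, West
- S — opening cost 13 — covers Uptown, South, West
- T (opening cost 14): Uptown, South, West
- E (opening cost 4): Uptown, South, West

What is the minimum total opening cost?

This is an integer covering problem.
E alone covers Uptown, South, West — every zone.
Total opening cost: 4.
No cover costs less than 4.

4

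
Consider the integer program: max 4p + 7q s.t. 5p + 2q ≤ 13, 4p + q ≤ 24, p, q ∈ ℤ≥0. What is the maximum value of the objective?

Relaxing integrality, the LP optimum is 45.50 at (p,q) = (0, 6.5), which is not an integer point.
(p,q)=(0,6): 5·0+2·6=12≤13, 4·0+1·6=6≤24, objective 42.
(p,q)=(0,5): 5·0+2·5=10≤13, 4·0+1·5=5≤24, objective 35.
No feasible integer point exceeds 42.

42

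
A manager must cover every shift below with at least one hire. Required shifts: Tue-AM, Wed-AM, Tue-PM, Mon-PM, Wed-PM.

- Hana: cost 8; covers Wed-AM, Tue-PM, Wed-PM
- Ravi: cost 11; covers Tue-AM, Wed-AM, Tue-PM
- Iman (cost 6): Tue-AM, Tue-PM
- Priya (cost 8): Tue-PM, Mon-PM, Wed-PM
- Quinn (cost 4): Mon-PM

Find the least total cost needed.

Choose Hana, Iman, and Quinn: together they cover Tue-AM, Wed-AM, Tue-PM, Mon-PM, Wed-PM — every shift.
Total cost: 8 + 6 + 4 = 18.
No cover costs less than 18.

18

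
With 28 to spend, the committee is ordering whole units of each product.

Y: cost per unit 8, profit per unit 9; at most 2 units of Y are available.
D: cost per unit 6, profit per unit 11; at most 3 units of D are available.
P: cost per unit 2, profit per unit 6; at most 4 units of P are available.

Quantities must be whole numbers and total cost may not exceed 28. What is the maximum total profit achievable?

P has the best ratio (6/2); taking only P gives at most 4×6 = 24 (stopped by the supply cap of 4).
Mixing does better — 3×D and 4×P: cost 26 ≤ 28, profit 3·11 + 4·6 = 57.

57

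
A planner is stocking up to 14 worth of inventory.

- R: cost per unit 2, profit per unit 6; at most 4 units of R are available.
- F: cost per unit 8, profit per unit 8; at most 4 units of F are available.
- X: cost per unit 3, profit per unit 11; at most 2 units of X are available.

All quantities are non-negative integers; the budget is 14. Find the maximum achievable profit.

46

This is a bounded integer knapsack.
X has the best ratio (11/3); taking only X gives at most 2×11 = 22 (stopped by the supply cap of 2).
Mixing does better — 4×R and 2×X: cost 14 ≤ 14, profit 4·6 + 2·11 = 46.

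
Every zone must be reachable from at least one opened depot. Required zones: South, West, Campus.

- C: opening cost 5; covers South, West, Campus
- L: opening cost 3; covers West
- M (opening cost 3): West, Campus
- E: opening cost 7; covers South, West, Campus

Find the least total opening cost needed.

5

C alone covers South, West, Campus — every zone.
Total opening cost: 5.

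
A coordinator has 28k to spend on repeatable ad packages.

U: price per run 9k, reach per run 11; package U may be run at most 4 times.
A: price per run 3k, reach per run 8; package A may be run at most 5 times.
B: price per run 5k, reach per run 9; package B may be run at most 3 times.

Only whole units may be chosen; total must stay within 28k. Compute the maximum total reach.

This is a bounded integer knapsack.
A has the best ratio (8/3); taking only A gives at most 5×8 = 40 (stopped by the supply cap of 5).
Mixing does better — 4×A and 3×B: price 27 ≤ 28, reach 4·8 + 3·9 = 59.

59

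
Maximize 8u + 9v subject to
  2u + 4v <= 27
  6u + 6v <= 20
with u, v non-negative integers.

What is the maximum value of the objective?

27

Relaxing integrality, the LP optimum is 30.00 at (u,v) = (0, 3.33), which is not an integer point.
(u,v)=(0,3): 2·0+4·3=12≤27, 6·0+6·3=18≤20, objective 27.
(u,v)=(1,2): 2·1+4·2=10≤27, 6·1+6·2=18≤20, objective 26.
(u,v)=(0,2): 2·0+4·2=8≤27, 6·0+6·2=12≤20, objective 18.
No feasible integer point exceeds 27.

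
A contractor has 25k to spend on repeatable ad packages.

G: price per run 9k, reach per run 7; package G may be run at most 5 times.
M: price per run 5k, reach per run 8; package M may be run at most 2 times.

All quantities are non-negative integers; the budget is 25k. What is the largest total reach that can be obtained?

This is a bounded integer knapsack.
1×G and 2×M: price 19 ≤ 25, reach 1·7 + 2·8 = 23.
2×G and 1×M: price 23 ≤ 25, reach 2·7 + 1·8 = 22.
Best is 23.

23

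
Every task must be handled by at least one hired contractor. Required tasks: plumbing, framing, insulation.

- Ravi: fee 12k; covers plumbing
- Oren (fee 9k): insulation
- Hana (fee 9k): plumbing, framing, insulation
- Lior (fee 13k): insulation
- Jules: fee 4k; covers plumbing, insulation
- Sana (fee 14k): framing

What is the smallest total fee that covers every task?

9

The greedy cost-per-new-task heuristic would pick Jules and Hana for 13, but a cheaper cover exists.
Hana alone covers plumbing, framing, insulation — every task.
Total fee: 9.
No cover costs less than 9.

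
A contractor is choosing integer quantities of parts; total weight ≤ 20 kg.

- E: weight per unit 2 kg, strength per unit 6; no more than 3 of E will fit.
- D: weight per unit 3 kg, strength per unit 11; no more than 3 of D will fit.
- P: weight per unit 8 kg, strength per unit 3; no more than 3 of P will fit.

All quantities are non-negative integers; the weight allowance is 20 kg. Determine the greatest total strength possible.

51

D has the best ratio (11/3); taking only D gives at most 3×11 = 33 (stopped by the supply cap of 3).
Mixing does better — 3×E and 3×D: weight 15 ≤ 20, strength 3·6 + 3·11 = 51.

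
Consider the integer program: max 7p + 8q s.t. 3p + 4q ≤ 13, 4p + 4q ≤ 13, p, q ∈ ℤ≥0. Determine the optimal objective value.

Relaxing integrality, the LP optimum is 26.00 at (p,q) = (0, 3.25), which is not an integer point.
(p,q)=(0,3): 3·0+4·3=12≤13, 4·0+4·3=12≤13, objective 24.
(p,q)=(1,2): 3·1+4·2=11≤13, 4·1+4·2=12≤13, objective 23.
(p,q)=(0,2): 3·0+4·2=8≤13, 4·0+4·2=8≤13, objective 16.
Maximum is 24 at (p,q)=(0,3).

24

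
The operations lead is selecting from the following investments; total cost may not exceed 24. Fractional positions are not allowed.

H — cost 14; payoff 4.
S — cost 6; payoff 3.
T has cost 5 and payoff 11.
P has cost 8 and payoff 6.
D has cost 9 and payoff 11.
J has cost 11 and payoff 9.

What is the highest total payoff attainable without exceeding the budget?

Treat it as a binary knapsack problem.
S + T + D: cost 6 + 5 + 9 = 20 ≤ 24, payoff 3 + 11 + 11 = 25.
T + P + D: cost 5 + 8 + 9 = 22 ≤ 24, payoff 11 + 6 + 11 = 28.
T + P + J: cost 5 + 8 + 11 = 24 ≤ 24, payoff 11 + 6 + 9 = 26.
Best is T, P, and D with total payoff 28.

28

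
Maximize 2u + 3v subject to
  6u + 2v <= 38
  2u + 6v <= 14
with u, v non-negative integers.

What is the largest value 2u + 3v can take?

12

(u,v)=(6,0) is feasible, giving 12.
(u,v)=(5,0) is feasible, giving 10.
The best lattice point is (6,0), giving 12.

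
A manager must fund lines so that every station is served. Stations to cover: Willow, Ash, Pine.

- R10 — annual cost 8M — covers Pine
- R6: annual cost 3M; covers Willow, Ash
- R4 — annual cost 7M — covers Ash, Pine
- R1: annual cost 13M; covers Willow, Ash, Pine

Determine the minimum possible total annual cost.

Choose R6 and R4: together they cover Willow, Ash, Pine — every station.
Total annual cost: 3 + 7 = 10.
No cover costs less than 10.

10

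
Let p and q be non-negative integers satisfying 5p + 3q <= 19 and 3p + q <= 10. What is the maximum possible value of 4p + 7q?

42

Relaxing integrality, the LP optimum is 44.33 at (p,q) = (0, 6.33), which is not an integer point.
(p,q)=(0,6): 5·0+3·6=18≤19, 3·0+1·6=6≤10, objective 42.
(p,q)=(0,5): 5·0+3·5=15≤19, 3·0+1·5=5≤10, objective 35.
No feasible integer point exceeds 42.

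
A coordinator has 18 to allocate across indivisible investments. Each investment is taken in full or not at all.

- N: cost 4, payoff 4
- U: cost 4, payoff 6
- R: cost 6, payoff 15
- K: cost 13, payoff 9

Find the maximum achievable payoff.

25

Allowing fractional choices, the relaxed optimum would be about 27.8, but investments are indivisible.
U + R: cost 4 + 6 = 10 ≤ 18, payoff 6 + 15 = 21.
N + U + R: cost 4 + 4 + 6 = 14 ≤ 18, payoff 4 + 6 + 15 = 25.
Best is N, U, and R with total payoff 25.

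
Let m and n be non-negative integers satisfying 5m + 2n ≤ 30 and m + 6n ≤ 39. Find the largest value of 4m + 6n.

48

The continuous relaxation peaks at (3.64, 5.89) with value 49.93; rounding to a feasible lattice point costs some objective.
(m,n)=(3,6): 5·3+2·6=27≤30, 1·3+6·6=39≤39, objective 48.
(m,n)=(4,5): 5·4+2·5=30≤30, 1·4+6·5=34≤39, objective 46.
(m,n)=(2,6): 5·2+2·6=22≤30, 1·2+6·6=38≤39, objective 44.
(m,n)=(3,5): 5·3+2·5=25≤30, 1·3+6·5=33≤39, objective 42.
Maximum is 48 at (m,n)=(3,6).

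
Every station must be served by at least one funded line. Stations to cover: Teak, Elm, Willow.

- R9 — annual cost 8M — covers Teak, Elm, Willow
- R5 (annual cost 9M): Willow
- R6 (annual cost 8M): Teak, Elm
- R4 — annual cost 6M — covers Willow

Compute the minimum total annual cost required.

8

This is an integer covering problem.
R9 alone covers Teak, Elm, Willow — every station.
Total annual cost: 8.
No cover costs less than 8.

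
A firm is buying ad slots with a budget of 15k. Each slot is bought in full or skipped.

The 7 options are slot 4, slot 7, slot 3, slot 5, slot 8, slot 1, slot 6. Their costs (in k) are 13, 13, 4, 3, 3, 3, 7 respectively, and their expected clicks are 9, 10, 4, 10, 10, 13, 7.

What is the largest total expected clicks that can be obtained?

This is an integer program with binary decision variables.
Take slot 3, slot 5, slot 8, and slot 1: cost 4 + 3 + 3 + 3 = 13 ≤ 15, expected clicks 4 + 10 + 10 + 13 = 37.
No other feasible combination does better.

37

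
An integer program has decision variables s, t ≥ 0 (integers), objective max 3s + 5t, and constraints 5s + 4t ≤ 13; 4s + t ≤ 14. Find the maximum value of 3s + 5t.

15

Relaxing integrality, the LP optimum is 16.25 at (s,t) = (0, 3.25), which is not an integer point.
(s,t)=(0,3) is feasible, giving 15.
(s,t)=(1,2) is feasible, giving 13.
(s,t)=(0,2) is feasible, giving 10.
No feasible integer point exceeds 15.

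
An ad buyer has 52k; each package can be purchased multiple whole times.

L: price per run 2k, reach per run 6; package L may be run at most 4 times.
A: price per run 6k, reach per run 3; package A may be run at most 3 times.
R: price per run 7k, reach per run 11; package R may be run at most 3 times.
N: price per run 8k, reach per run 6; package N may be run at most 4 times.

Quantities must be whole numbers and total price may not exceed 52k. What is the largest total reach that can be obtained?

Take 4×L, 1×A, 3×R, and 2×N: price 51 ≤ 52, reach 4·6 + 1·3 + 3·11 + 2·6 = 72.
L has the best ratio (6/2) and is taken to its limit of 4; remaining capacity is filled optimally with the others.

72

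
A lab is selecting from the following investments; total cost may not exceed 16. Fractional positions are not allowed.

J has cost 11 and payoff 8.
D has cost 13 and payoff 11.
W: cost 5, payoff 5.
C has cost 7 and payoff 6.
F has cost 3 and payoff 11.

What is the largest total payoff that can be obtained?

Take W, C, and F: cost 5 + 7 + 3 = 15 ≤ 16, payoff 5 + 6 + 11 = 22.
No feasible combination exceeds this.

22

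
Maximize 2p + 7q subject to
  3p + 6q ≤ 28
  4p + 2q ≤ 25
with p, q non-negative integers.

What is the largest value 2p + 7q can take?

Relaxing integrality, the LP optimum is 32.67 at (p,q) = (0, 4.67), which is not an integer point.
(p,q)=(1,4) is feasible, giving 30.
(p,q)=(0,4) is feasible, giving 28.
(p,q)=(2,3) is feasible, giving 25.
No feasible integer point exceeds 30.

30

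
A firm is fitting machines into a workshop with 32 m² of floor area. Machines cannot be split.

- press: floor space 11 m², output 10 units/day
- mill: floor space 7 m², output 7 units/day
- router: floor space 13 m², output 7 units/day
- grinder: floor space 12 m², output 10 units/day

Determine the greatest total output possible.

Take press, mill, and grinder: floor space 11 + 7 + 12 = 30 ≤ 32, output 10 + 7 + 10 = 27.
No other feasible combination does better.

27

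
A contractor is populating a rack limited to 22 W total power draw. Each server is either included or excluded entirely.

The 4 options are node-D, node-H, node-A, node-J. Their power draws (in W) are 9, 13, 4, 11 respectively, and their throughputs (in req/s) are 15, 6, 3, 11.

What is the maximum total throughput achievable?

This is an integer program with binary decision variables.
Take node-D and node-J: power draw 9 + 11 = 20 ≤ 22, throughput 15 + 11 = 26.
No other feasible combination does better.

26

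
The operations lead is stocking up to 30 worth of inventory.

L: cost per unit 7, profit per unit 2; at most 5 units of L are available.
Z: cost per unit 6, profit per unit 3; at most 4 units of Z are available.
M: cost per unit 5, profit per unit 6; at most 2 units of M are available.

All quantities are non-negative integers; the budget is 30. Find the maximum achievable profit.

3×Z and 2×M: cost 28 ≤ 30, profit 3·3 + 2·6 = 21.
1×L, 2×Z, and 2×M: cost 29 ≤ 30, profit 1·2 + 2·3 + 2·6 = 20.
Best is 21.

21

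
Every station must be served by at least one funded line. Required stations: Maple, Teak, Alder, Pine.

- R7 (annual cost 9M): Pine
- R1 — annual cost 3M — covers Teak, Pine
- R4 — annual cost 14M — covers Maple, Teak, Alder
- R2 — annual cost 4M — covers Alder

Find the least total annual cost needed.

The greedy cost-per-new-station heuristic would pick R1, R2, and R4 for 21, but a cheaper cover exists.
Choose R1 and R4: together they cover Maple, Teak, Alder, Pine — every station.
Total annual cost: 3 + 14 = 17.
No cover costs less than 17.

17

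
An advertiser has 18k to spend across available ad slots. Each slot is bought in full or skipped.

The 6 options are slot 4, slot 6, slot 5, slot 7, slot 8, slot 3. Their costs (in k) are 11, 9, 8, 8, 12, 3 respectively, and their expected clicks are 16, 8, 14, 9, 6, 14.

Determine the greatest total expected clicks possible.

30

Allowing fractional choices, the relaxed optimum would be about 38.2, but ad slots are indivisible.
slot 4 + slot 3: cost 11 + 3 = 14 ≤ 18, expected clicks 16 + 14 = 30.
slot 5 + slot 3: cost 8 + 3 = 11 ≤ 18, expected clicks 14 + 14 = 28.
Best is slot 4 and slot 3 with total expected clicks 30.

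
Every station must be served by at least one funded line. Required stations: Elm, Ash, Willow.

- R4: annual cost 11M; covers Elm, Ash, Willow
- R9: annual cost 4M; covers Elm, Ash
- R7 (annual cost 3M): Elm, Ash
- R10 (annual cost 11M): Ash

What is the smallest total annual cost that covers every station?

11

The greedy cost-per-new-station heuristic would pick R7 and R4 for 14, but a cheaper cover exists.
R4 alone covers Elm, Ash, Willow — every station.
Total annual cost: 11.
No cover costs less than 11.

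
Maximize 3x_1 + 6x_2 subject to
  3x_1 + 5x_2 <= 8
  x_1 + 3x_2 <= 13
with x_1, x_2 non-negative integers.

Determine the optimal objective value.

9

The continuous relaxation peaks at (0, 1.6) with value 9.60; rounding to a feasible lattice point costs some objective.
(x_1,x_2)=(1,1): 3·1+5·1=8≤8, 1·1+3·1=4≤13, objective 9.
(x_1,x_2)=(0,1): 3·0+5·1=5≤8, 1·0+3·1=3≤13, objective 6.
(x_1,x_2)=(2,0): 3·2+5·0=6≤8, 1·2+3·0=2≤13, objective 6.
The best lattice point is (1,1), giving 9.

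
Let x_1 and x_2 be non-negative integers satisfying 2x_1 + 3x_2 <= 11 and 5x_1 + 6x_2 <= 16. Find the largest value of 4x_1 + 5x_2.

The continuous relaxation peaks at (0, 2.67) with value 13.33; rounding to a feasible lattice point costs some objective.
(x_1,x_2)=(2,1): 2·2+3·1=7≤11, 5·2+6·1=16≤16, objective 13.
(x_1,x_2)=(3,0): 2·3+3·0=6≤11, 5·3+6·0=15≤16, objective 12.
Maximum is 13 at (x_1,x_2)=(2,1).

13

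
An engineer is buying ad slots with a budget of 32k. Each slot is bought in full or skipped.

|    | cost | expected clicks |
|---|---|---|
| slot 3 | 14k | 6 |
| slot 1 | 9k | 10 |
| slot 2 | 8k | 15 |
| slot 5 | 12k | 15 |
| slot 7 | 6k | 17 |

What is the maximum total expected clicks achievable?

47

This is a 0-1 knapsack instance.
Allowing fractional choices, the relaxed optimum would be about 53.7, but ad slots are indivisible.
slot 1 + slot 5 + slot 7: cost 9 + 12 + 6 = 27 ≤ 32, expected clicks 10 + 15 + 17 = 42.
slot 2 + slot 5 + slot 7: cost 8 + 12 + 6 = 26 ≤ 32, expected clicks 15 + 15 + 17 = 47.
slot 1 + slot 2 + slot 7: cost 9 + 8 + 6 = 23 ≤ 32, expected clicks 10 + 15 + 17 = 42.
Best is slot 2, slot 5, and slot 7 with total expected clicks 47.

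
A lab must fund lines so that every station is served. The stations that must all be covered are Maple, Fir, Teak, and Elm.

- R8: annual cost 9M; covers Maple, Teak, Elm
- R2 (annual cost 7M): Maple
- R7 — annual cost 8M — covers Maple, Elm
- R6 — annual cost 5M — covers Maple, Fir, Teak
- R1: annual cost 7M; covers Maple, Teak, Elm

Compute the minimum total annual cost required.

This is a weighted set-cover instance.
Choose R6 and R1: together they cover Maple, Fir, Teak, Elm — every station.
Total annual cost: 5 + 7 = 12.
No cover costs less than 12.

12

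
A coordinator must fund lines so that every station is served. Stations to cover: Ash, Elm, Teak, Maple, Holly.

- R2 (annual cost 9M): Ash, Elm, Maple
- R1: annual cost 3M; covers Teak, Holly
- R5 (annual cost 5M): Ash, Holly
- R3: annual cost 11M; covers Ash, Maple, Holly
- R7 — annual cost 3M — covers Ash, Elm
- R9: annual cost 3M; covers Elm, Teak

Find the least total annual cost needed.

12

The greedy cost-per-new-station heuristic would pick R1, R7, and R2 for 15, but a cheaper cover exists.
Choose R2 and R1: together they cover Ash, Elm, Teak, Maple, Holly — every station.
Total annual cost: 9 + 3 = 12.
No cover costs less than 12.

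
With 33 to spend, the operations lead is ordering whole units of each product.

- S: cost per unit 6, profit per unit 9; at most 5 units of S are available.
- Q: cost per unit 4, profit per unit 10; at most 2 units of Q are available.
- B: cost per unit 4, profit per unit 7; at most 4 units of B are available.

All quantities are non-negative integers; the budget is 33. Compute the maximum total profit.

59

This is a bounded integer knapsack.
2×S, 2×Q, and 3×B: cost 32 ≤ 33, profit 2·9 + 2·10 + 3·7 = 59.
1×S, 2×Q, and 4×B: cost 30 ≤ 33, profit 1·9 + 2·10 + 4·7 = 57.
Best is 59.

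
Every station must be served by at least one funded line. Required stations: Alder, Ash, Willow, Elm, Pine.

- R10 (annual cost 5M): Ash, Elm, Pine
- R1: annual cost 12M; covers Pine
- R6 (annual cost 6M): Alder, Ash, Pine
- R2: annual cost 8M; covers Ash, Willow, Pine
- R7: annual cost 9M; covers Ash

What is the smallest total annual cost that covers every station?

19

Choose R10, R6, and R2: together they cover Alder, Ash, Willow, Elm, Pine — every station.
Total annual cost: 5 + 6 + 8 = 19.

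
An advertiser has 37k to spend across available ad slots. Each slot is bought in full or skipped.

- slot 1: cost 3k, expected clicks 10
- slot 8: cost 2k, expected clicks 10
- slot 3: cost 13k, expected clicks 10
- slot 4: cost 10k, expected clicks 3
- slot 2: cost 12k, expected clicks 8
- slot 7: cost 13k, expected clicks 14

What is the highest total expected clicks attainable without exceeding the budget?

44

Take slot 1, slot 8, slot 3, and slot 7: cost 3 + 2 + 13 + 13 = 31 ≤ 37, expected clicks 10 + 10 + 10 + 14 = 44.
No other feasible combination does better.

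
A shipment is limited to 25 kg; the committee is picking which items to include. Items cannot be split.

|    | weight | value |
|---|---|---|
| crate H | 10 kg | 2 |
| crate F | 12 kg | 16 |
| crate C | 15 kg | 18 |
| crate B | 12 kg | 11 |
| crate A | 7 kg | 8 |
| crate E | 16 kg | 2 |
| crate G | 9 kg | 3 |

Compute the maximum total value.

27

Allowing fractional choices, the relaxed optimum would be about 31.6, but items are indivisible.
crate F + crate B: weight 12 + 12 = 24 ≤ 25, value 16 + 11 = 27.
crate F + crate A: weight 12 + 7 = 19 ≤ 25, value 16 + 8 = 24.
crate C + crate A: weight 15 + 7 = 22 ≤ 25, value 18 + 8 = 26.
Best is crate F and crate B with total value 27.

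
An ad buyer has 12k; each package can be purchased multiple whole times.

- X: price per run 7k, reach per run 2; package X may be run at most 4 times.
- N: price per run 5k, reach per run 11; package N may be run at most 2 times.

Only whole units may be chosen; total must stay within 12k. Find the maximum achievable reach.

This is a bounded integer knapsack.
N has the best ratio (11/5); taking only N gives at most 2×11 = 22 (stopped by the price limit).
Optimal: 2×N: price 10 ≤ 12, reach 2·11 = 22.

22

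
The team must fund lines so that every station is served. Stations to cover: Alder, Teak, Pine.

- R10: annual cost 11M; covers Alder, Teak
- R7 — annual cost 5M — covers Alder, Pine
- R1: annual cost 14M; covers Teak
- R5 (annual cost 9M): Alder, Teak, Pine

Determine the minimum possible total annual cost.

The greedy cost-per-new-station heuristic would pick R7 and R5 for 14, but a cheaper cover exists.
R5 alone covers Alder, Teak, Pine — every station.
Total annual cost: 9.
No cover costs less than 9.

9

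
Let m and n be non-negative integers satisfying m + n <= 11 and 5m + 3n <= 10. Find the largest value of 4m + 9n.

27

The continuous relaxation peaks at (0, 3.33) with value 30.00; rounding to a feasible lattice point costs some objective.
(m,n)=(0,3): 1·0+1·3=3≤11, 5·0+3·3=9≤10, objective 27.
(m,n)=(0,2): 1·0+1·2=2≤11, 5·0+3·2=6≤10, objective 18.
Maximum is 27 at (m,n)=(0,3).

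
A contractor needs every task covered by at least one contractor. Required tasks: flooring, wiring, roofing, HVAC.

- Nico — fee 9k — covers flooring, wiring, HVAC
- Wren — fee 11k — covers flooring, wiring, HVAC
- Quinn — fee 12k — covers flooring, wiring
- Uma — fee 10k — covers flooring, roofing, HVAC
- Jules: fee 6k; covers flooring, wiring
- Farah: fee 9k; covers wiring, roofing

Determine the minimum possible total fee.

This is a weighted set-cover instance.
Choose Uma and Jules: together they cover flooring, wiring, roofing, HVAC — every task.
Total fee: 10 + 6 = 16.

16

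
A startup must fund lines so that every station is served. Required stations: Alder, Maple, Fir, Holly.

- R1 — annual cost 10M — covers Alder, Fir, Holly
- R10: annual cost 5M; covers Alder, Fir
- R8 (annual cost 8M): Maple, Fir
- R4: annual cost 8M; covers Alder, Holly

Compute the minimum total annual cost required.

16

Choose R8 and R4: together they cover Alder, Maple, Fir, Holly — every station.
Total annual cost: 8 + 8 = 16.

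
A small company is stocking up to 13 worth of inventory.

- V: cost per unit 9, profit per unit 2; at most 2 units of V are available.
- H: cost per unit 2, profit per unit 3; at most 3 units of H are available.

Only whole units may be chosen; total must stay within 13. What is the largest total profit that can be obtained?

9

H has the best ratio (3/2); taking only H gives at most 3×3 = 9 (stopped by the supply cap of 3).
Optimal: 3×H: cost 6 ≤ 13, profit 3·3 = 9.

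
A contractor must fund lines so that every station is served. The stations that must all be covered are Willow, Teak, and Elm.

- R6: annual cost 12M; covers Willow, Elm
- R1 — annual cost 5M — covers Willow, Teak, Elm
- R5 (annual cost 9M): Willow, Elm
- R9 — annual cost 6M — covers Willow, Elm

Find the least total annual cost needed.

5

R1 alone covers Willow, Teak, Elm — every station.
Total annual cost: 5.
No cover costs less than 5.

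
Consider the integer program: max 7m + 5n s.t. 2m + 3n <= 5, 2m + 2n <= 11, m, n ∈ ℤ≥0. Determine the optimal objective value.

14

(m,n)=(2,0): 2·2+3·0=4≤5, 2·2+2·0=4≤11, objective 14.
(m,n)=(1,1): 2·1+3·1=5≤5, 2·1+2·1=4≤11, objective 12.
(m,n)=(1,0): 2·1+3·0=2≤5, 2·1+2·0=2≤11, objective 7.
Maximum is 14 at (m,n)=(2,0).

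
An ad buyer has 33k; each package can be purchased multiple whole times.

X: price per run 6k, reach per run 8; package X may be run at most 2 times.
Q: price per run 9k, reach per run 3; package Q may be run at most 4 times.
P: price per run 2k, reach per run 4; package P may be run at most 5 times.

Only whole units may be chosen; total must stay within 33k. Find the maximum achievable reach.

39

P has the best ratio (4/2); taking only P gives at most 5×4 = 20 (stopped by the supply cap of 5).
Mixing does better — 2×X, 1×Q, and 5×P: price 31 ≤ 33, reach 2·8 + 1·3 + 5·4 = 39.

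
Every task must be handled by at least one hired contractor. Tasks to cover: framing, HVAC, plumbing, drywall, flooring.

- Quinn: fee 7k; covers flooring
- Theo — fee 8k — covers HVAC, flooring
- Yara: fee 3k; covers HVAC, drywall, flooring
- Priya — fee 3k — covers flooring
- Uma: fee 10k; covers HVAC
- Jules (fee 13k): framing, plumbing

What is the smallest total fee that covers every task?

16

Choose Yara and Jules: together they cover framing, HVAC, plumbing, drywall, flooring — every task.
Total fee: 3 + 13 = 16.
No cover costs less than 16.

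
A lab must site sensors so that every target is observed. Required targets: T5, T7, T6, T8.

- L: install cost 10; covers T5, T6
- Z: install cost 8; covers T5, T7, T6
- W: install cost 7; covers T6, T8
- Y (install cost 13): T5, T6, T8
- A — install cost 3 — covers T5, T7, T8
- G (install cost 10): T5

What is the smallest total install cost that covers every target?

10

This is an integer covering problem.
Choose W and A: together they cover T5, T7, T6, T8 — every target.
Total install cost: 7 + 3 = 10.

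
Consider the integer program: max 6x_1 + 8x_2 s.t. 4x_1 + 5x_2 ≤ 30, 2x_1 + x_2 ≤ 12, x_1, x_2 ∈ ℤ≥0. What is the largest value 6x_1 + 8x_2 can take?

48

(x_1,x_2)=(0,6): 4·0+5·6=30≤30, 2·0+1·6=6≤12, objective 48.
(x_1,x_2)=(1,5): 4·1+5·5=29≤30, 2·1+1·5=7≤12, objective 46.
(x_1,x_2)=(0,5): 4·0+5·5=25≤30, 2·0+1·5=5≤12, objective 40.
Maximum is 48 at (x_1,x_2)=(0,6).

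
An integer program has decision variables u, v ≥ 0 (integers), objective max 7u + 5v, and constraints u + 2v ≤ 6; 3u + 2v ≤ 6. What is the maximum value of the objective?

15

(u,v)=(0,3): 1·0+2·3=6≤6, 3·0+2·3=6≤6, objective 15.
(u,v)=(0,2): 1·0+2·2=4≤6, 3·0+2·2=4≤6, objective 10.
The best lattice point is (0,3), giving 15.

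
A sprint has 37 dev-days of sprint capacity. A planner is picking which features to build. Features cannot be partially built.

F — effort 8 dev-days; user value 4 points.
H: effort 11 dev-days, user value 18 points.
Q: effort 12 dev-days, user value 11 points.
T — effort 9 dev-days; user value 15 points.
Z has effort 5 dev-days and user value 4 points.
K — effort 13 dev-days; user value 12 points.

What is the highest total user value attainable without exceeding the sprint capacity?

Take H, Q, T, and Z: effort 11 + 12 + 9 + 5 = 37 ≤ 37, user value 18 + 11 + 15 + 4 = 48.
No other feasible combination does better.

48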